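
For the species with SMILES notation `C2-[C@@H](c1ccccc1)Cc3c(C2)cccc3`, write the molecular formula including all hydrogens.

C16H16

Heavy atoms from the SMILES: 16 C.
Implicit hydrogens by atom environment:
  9 × C (aromatic): 1 H each → 9
  3 × C: 2 H each → 6
  3 × C (aromatic): no H
  1 × C: 1 H
  Total hydrogens = 16.
Molecular formula: C16H16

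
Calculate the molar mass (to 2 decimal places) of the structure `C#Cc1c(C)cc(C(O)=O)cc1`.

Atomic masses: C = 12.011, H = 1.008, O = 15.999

Molecular formula: C10H8O2.
M = 10×12.011 + 8×1.008 + 2×15.999 = 160.17 g/mol.

160.17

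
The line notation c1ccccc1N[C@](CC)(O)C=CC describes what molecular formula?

C12H17NO

Heavy atoms from the SMILES: 12 C, 1 N, 1 O.
Implicit hydrogens by atom environment:
  5 × C (aromatic): 1 H each → 5
  2 × C: 3 H each → 6
  2 × C: 1 H each → 2
  1 × C: 2 H
  1 × C: no H
  1 × C (aromatic): no H
  1 × N: 1 H
  1 × O: 1 H
  Total hydrogens = 17.
Molecular formula: C12H17NO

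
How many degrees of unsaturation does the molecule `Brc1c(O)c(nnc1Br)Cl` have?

Molecular formula from the SMILES: C4HBr2ClN2O.
DoU = (2C + 2 + N − H − X)/2 = (2·4 + 2 + 2 − 1 − 3)/2 = 8/2 = 4.
(Structurally: 1 ring(s) + 3 π bond(s) = 4.)

4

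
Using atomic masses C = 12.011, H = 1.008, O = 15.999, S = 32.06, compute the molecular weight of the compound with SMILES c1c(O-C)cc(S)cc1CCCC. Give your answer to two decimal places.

Molecular formula: C11H16OS.
M = 11×12.011 + 16×1.008 + 1×15.999 + 1×32.06 = 196.31 g/mol.

196.31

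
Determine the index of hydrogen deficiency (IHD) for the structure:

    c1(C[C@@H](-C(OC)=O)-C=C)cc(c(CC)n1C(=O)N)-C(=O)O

Molecular formula from the SMILES: C14H18N2O5.
DoU = (2C + 2 + N − H − X)/2 = (2·14 + 2 + 2 − 18 − 0)/2 = 14/2 = 7.
(Structurally: 1 ring(s) + 6 π bond(s) = 7.)

7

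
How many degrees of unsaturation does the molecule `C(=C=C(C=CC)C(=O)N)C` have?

Molecular formula from the SMILES: C8H11NO.
DoU = (2C + 2 + N − H − X)/2 = (2·8 + 2 + 1 − 11 − 0)/2 = 8/2 = 4.
(Structurally: 0 ring(s) + 4 π bond(s) = 4.)

4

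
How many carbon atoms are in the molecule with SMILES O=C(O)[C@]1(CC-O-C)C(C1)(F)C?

The symbol for carbon appears 8 times in the SMILES.

8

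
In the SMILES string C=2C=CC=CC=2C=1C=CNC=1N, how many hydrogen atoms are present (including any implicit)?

10

Hydrogens are implicit in SMILES; fill each atom to its normal valence:
  7 × C (aromatic): 1 H each → 7
  3 × C (aromatic): no H
  1 × N: 2 H
  1 × N (aromatic): 1 H
  Total hydrogens = 10.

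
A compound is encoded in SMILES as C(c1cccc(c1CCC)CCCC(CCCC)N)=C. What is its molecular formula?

Heavy atoms from the SMILES: 19 C, 1 N.
Implicit hydrogens by atom environment:
  9 × C: 2 H each → 18
  3 × C (aromatic): 1 H each → 3
  3 × C (aromatic): no H
  2 × C: 3 H each → 6
  2 × C: 1 H each → 2
  1 × N: 2 H
  Total hydrogens = 31.
Molecular formula: C19H31N

C19H31N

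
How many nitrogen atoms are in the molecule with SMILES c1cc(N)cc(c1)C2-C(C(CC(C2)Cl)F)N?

The symbol for nitrogen appears 2 times in the SMILES.

2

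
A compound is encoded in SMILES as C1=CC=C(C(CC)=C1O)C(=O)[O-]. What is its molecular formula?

Heavy atoms from the SMILES: 9 C, 3 O.
Implicit hydrogens by atom environment:
  3 × C (aromatic): 1 H each → 3
  3 × C (aromatic): no H
  1 × C: 3 H
  1 × C: 2 H
  1 × C: no H
  1 × O: 1 H
  1 × O: no H
  1 × O (charge -1): no H
  Total hydrogens = 9.
Net charge -1.
Molecular formula: C9H9O3-

C9H9O3-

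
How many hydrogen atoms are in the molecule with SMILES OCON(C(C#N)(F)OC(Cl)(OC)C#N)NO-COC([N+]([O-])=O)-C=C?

Hydrogens are implicit in SMILES; fill each atom to its normal valence:
  6 × O: no H
  4 × C: no H
  3 × C: 2 H each → 6
  3 × N: no H
  2 × C: 1 H each → 2
  1 × C: 3 H
  1 × Cl: no H
  1 × F: no H
  1 × N: 1 H
  1 × N (charge +1): no H
  1 × O: 1 H
  1 × O (charge -1): no H
  Total hydrogens = 13.

13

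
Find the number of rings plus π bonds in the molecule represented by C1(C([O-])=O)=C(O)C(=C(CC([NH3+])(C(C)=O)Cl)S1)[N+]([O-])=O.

Molecular formula from the SMILES: C9H9ClN2O6S.
DoU = (2C + 2 + N − H − X)/2 = (2·9 + 2 + 2 − 9 − 1)/2 = 12/2 = 6.
(Structurally: 1 ring(s) + 5 π bond(s) = 6.)

6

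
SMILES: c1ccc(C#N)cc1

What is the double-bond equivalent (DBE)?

Molecular formula from the SMILES: C7H5N.
DoU = (2C + 2 + N − H − X)/2 = (2·7 + 2 + 1 − 5 − 0)/2 = 12/2 = 6.
(Structurally: 1 ring(s) + 5 π bond(s) = 6.)

6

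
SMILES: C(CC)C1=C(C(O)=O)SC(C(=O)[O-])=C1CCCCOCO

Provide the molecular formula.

C14H19O6S-

Heavy atoms from the SMILES: 14 C, 6 O, 1 S.
Implicit hydrogens by atom environment:
  7 × C: 2 H each → 14
  4 × C (aromatic): no H
  3 × O: no H
  2 × C: no H
  2 × O: 1 H each → 2
  1 × C: 3 H
  1 × O (charge -1): no H
  1 × S (aromatic): no H
  Total hydrogens = 19.
Net charge -1.
Molecular formula: C14H19O6S-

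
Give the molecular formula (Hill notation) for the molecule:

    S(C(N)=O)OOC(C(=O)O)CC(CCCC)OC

C10H19NO6S

Heavy atoms from the SMILES: 10 C, 1 N, 6 O, 1 S.
Implicit hydrogens by atom environment:
  5 × O: no H
  4 × C: 2 H each → 8
  2 × C: 3 H each → 6
  2 × C: 1 H each → 2
  2 × C: no H
  1 × N: 2 H
  1 × O: 1 H
  1 × S: no H
  Total hydrogens = 19.
Molecular formula: C10H19NO6S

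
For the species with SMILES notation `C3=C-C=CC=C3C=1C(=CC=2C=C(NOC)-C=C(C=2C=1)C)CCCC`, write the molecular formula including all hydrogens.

Heavy atoms from the SMILES: 22 C, 1 N, 1 O.
Implicit hydrogens by atom environment:
  9 × C (aromatic): 1 H each → 9
  7 × C (aromatic): no H
  3 × C: 3 H each → 9
  3 × C: 2 H each → 6
  1 × N: 1 H
  1 × O: no H
  Total hydrogens = 25.
Molecular formula: C22H25NO

C22H25NO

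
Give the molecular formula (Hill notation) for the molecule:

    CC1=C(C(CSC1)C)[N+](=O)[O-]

C7H11NO2S

Heavy atoms from the SMILES: 7 C, 1 N, 2 O, 1 S.
Implicit hydrogens by atom environment:
  2 × C: 3 H each → 6
  2 × C: 2 H each → 4
  2 × C: no H
  1 × C: 1 H
  1 × N (charge +1): no H
  1 × O: no H
  1 × O (charge -1): no H
  1 × S: no H
  Total hydrogens = 11.
Molecular formula: C7H11NO2S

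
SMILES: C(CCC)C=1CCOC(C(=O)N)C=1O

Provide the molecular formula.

C10H17NO3

Heavy atoms from the SMILES: 10 C, 1 N, 3 O.
Implicit hydrogens by atom environment:
  5 × C: 2 H each → 10
  3 × C: no H
  2 × O: no H
  1 × C: 3 H
  1 × C: 1 H
  1 × N: 2 H
  1 × O: 1 H
  Total hydrogens = 17.
Molecular formula: C10H17NO3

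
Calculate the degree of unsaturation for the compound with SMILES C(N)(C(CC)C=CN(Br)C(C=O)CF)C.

Molecular formula from the SMILES: C10H18BrFN2O.
DoU = (2C + 2 + N − H − X)/2 = (2·10 + 2 + 2 − 18 − 2)/2 = 4/2 = 2.
(Structurally: 0 ring(s) + 2 π bond(s) = 2.)

2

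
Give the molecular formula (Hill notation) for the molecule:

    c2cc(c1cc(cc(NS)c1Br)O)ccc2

C12H10BrNOS

Heavy atoms from the SMILES: 1 Br, 12 C, 1 N, 1 O, 1 S.
Implicit hydrogens by atom environment:
  7 × C (aromatic): 1 H each → 7
  5 × C (aromatic): no H
  1 × Br: no H
  1 × N: 1 H
  1 × O: 1 H
  1 × S: 1 H
  Total hydrogens = 10.
Molecular formula: C12H10BrNOS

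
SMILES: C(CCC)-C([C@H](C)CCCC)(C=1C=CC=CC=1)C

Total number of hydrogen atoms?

30

Hydrogens are implicit in SMILES; fill each atom to its normal valence:
  6 × C: 2 H each → 12
  5 × C (aromatic): 1 H each → 5
  4 × C: 3 H each → 12
  1 × C: 1 H
  1 × C: no H
  1 × C (aromatic): no H
  Total hydrogens = 30.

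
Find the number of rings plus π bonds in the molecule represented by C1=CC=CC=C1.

4

Molecular formula from the SMILES: C6H6.
DoU = (2C + 2 + N − H − X)/2 = (2·6 + 2 + 0 − 6 − 0)/2 = 8/2 = 4.
(Structurally: 1 ring(s) + 3 π bond(s) = 4.)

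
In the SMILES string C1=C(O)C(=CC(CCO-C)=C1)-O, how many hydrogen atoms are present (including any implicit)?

Hydrogens are implicit in SMILES; fill each atom to its normal valence:
  3 × C (aromatic): 1 H each → 3
  3 × C (aromatic): no H
  2 × C: 2 H each → 4
  2 × O: 1 H each → 2
  1 × C: 3 H
  1 × O: no H
  Total hydrogens = 12.

12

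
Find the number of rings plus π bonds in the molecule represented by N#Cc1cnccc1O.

6

Molecular formula from the SMILES: C6H4N2O.
DoU = (2C + 2 + N − H − X)/2 = (2·6 + 2 + 2 − 4 − 0)/2 = 12/2 = 6.
(Structurally: 1 ring(s) + 5 π bond(s) = 6.)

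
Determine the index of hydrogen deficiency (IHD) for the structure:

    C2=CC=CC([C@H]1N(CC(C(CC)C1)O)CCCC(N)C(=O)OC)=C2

Molecular formula from the SMILES: C19H30N2O3.
DoU = (2C + 2 + N − H − X)/2 = (2·19 + 2 + 2 − 30 − 0)/2 = 12/2 = 6.
(Structurally: 2 ring(s) + 4 π bond(s) = 6.)

6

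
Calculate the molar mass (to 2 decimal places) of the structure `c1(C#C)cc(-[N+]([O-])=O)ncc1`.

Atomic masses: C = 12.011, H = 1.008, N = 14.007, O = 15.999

148.12

Molecular formula: C7H4N2O2.
M = 7×12.011 + 4×1.008 + 2×14.007 + 2×15.999 = 148.12 g/mol.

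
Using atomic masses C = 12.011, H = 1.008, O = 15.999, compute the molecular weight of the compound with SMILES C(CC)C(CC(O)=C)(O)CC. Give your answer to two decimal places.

158.24

Molecular formula: C9H18O2.
M = 9×12.011 + 18×1.008 + 2×15.999 = 158.24 g/mol.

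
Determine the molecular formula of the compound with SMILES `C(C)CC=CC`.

Heavy atoms from the SMILES: 6 C.
Implicit hydrogens by atom environment:
  2 × C: 3 H each → 6
  2 × C: 2 H each → 4
  2 × C: 1 H each → 2
  Total hydrogens = 12.
Molecular formula: C6H12

C6H12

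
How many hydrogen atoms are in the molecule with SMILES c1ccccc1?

Hydrogens are implicit in SMILES; fill each atom to its normal valence:
  6 × C (aromatic): 1 H each → 6
  Total hydrogens = 6.

6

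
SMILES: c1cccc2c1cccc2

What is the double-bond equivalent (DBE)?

Molecular formula from the SMILES: C10H8.
DoU = (2C + 2 + N − H − X)/2 = (2·10 + 2 + 0 − 8 − 0)/2 = 14/2 = 7.
(Structurally: 2 ring(s) + 5 π bond(s) = 7.)

7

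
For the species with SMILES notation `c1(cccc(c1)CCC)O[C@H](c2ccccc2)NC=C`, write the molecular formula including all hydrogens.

C18H21NO

Heavy atoms from the SMILES: 18 C, 1 N, 1 O.
Implicit hydrogens by atom environment:
  9 × C (aromatic): 1 H each → 9
  3 × C: 2 H each → 6
  3 × C (aromatic): no H
  2 × C: 1 H each → 2
  1 × C: 3 H
  1 × N: 1 H
  1 × O: no H
  Total hydrogens = 21.
Molecular formula: C18H21NO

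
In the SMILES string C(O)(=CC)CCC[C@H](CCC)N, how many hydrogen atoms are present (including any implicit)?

Hydrogens are implicit in SMILES; fill each atom to its normal valence:
  5 × C: 2 H each → 10
  2 × C: 3 H each → 6
  2 × C: 1 H each → 2
  1 × C: no H
  1 × N: 2 H
  1 × O: 1 H
  Total hydrogens = 21.

21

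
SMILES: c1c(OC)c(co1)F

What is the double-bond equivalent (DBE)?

Molecular formula from the SMILES: C5H5FO2.
DoU = (2C + 2 + N − H − X)/2 = (2·5 + 2 + 0 − 5 − 1)/2 = 6/2 = 3.
(Structurally: 1 ring(s) + 2 π bond(s) = 3.)

3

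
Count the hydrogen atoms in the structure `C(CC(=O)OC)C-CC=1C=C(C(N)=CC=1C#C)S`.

17

Hydrogens are implicit in SMILES; fill each atom to its normal valence:
  4 × C: 2 H each → 8
  4 × C (aromatic): no H
  2 × C (aromatic): 1 H each → 2
  2 × C: no H
  2 × O: no H
  1 × C: 3 H
  1 × C: 1 H
  1 × N: 2 H
  1 × S: 1 H
  Total hydrogens = 17.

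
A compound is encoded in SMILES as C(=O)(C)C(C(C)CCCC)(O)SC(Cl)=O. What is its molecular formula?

Heavy atoms from the SMILES: 10 C, 1 Cl, 3 O, 1 S.
Implicit hydrogens by atom environment:
  3 × C: 3 H each → 9
  3 × C: 2 H each → 6
  3 × C: no H
  2 × O: no H
  1 × C: 1 H
  1 × Cl: no H
  1 × O: 1 H
  1 × S: no H
  Total hydrogens = 17.
Molecular formula: C10H17ClO3S

C10H17ClO3S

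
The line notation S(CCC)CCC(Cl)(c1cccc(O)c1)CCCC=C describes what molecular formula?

Heavy atoms from the SMILES: 17 C, 1 Cl, 1 O, 1 S.
Implicit hydrogens by atom environment:
  8 × C: 2 H each → 16
  4 × C (aromatic): 1 H each → 4
  2 × C (aromatic): no H
  1 × C: 3 H
  1 × C: 1 H
  1 × C: no H
  1 × Cl: no H
  1 × O: 1 H
  1 × S: no H
  Total hydrogens = 25.
Molecular formula: C17H25ClOS

C17H25ClOS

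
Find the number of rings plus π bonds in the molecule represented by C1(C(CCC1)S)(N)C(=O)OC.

Molecular formula from the SMILES: C7H13NO2S.
DoU = (2C + 2 + N − H − X)/2 = (2·7 + 2 + 1 − 13 − 0)/2 = 4/2 = 2.
(Structurally: 1 ring(s) + 1 π bond(s) = 2.)

2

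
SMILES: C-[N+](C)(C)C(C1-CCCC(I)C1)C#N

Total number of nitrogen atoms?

The symbol for nitrogen appears 2 times in the SMILES.

2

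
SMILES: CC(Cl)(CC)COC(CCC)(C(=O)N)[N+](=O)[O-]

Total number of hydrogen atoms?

19

Hydrogens are implicit in SMILES; fill each atom to its normal valence:
  4 × C: 2 H each → 8
  3 × C: 3 H each → 9
  3 × C: no H
  3 × O: no H
  1 × Cl: no H
  1 × N: 2 H
  1 × N (charge +1): no H
  1 × O (charge -1): no H
  Total hydrogens = 19.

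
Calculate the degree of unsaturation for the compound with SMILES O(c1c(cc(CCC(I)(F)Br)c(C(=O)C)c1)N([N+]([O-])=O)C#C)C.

8

Molecular formula from the SMILES: C14H13BrFIN2O4.
DoU = (2C + 2 + N − H − X)/2 = (2·14 + 2 + 2 − 13 − 3)/2 = 16/2 = 8.
(Structurally: 1 ring(s) + 7 π bond(s) = 8.)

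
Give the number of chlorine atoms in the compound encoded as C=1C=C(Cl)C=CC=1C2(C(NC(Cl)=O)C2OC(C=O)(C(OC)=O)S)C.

2

The symbol for chlorine appears 2 times in the SMILES.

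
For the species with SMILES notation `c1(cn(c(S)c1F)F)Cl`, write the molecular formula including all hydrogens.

C4H2ClF2NS

Heavy atoms from the SMILES: 4 C, 1 Cl, 2 F, 1 N, 1 S.
Implicit hydrogens by atom environment:
  3 × C (aromatic): no H
  2 × F: no H
  1 × C (aromatic): 1 H
  1 × Cl: no H
  1 × N (aromatic): no H
  1 × S: 1 H
  Total hydrogens = 2.
Molecular formula: C4H2ClF2NS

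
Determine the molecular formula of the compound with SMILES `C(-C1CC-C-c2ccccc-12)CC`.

Heavy atoms from the SMILES: 13 C.
Implicit hydrogens by atom environment:
  5 × C: 2 H each → 10
  4 × C (aromatic): 1 H each → 4
  2 × C (aromatic): no H
  1 × C: 3 H
  1 × C: 1 H
  Total hydrogens = 18.
Molecular formula: C13H18

C13H18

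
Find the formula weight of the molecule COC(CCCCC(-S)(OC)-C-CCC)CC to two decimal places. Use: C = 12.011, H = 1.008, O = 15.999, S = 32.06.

Molecular formula: C14H30O2S.
M = 14×12.011 + 30×1.008 + 2×15.999 + 1×32.06 = 262.45 g/mol.

262.45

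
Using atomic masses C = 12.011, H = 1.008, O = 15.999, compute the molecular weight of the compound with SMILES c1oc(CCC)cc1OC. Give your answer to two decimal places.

140.18

Molecular formula: C8H12O2.
M = 8×12.011 + 12×1.008 + 2×15.999 = 140.18 g/mol.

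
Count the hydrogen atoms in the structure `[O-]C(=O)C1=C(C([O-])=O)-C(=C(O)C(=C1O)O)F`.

3

Hydrogens are implicit in SMILES; fill each atom to its normal valence:
  6 × C (aromatic): no H
  3 × O: 1 H each → 3
  2 × C: no H
  2 × O: no H
  2 × O (charge -1): no H
  1 × F: no H
  Total hydrogens = 3.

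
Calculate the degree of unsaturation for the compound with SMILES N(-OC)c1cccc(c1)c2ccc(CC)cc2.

Molecular formula from the SMILES: C15H17NO.
DoU = (2C + 2 + N − H − X)/2 = (2·15 + 2 + 1 − 17 − 0)/2 = 16/2 = 8.
(Structurally: 2 ring(s) + 6 π bond(s) = 8.)

8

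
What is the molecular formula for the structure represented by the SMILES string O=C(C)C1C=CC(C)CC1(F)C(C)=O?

Heavy atoms from the SMILES: 11 C, 1 F, 2 O.
Implicit hydrogens by atom environment:
  4 × C: 1 H each → 4
  3 × C: 3 H each → 9
  3 × C: no H
  2 × O: no H
  1 × C: 2 H
  1 × F: no H
  Total hydrogens = 15.
Molecular formula: C11H15FO2

C11H15FO2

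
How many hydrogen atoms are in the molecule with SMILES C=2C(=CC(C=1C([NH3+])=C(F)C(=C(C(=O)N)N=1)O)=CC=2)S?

Hydrogens are implicit in SMILES; fill each atom to its normal valence:
  7 × C (aromatic): no H
  4 × C (aromatic): 1 H each → 4
  1 × C: no H
  1 × F: no H
  1 × N (charge +1): 3 H
  1 × N: 2 H
  1 × N (aromatic): no H
  1 × O: 1 H
  1 × O: no H
  1 × S: 1 H
  Total hydrogens = 11.

11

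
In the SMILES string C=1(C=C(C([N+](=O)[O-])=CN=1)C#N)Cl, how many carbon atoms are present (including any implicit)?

6

The symbol for carbon appears 6 times in the SMILES. (Cl is a single chlorine, not C + l.)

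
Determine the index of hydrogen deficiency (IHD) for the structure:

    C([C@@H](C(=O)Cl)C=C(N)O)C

2

Molecular formula from the SMILES: C6H10ClNO2.
DoU = (2C + 2 + N − H − X)/2 = (2·6 + 2 + 1 − 10 − 1)/2 = 4/2 = 2.
(Structurally: 0 ring(s) + 2 π bond(s) = 2.)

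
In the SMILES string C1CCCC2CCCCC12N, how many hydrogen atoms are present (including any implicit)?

Hydrogens are implicit in SMILES; fill each atom to its normal valence:
  8 × C: 2 H each → 16
  1 × C: 1 H
  1 × C: no H
  1 × N: 2 H
  Total hydrogens = 19.

19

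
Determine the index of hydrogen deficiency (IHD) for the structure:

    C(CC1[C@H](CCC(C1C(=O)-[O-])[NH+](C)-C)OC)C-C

Molecular formula from the SMILES: C14H27NO3.
DoU = (2C + 2 + N − H − X)/2 = (2·14 + 2 + 1 − 27 − 0)/2 = 4/2 = 2.
(Structurally: 1 ring(s) + 1 π bond(s) = 2.)

2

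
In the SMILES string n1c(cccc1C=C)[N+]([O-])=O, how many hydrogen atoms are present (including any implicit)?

Hydrogens are implicit in SMILES; fill each atom to its normal valence:
  3 × C (aromatic): 1 H each → 3
  2 × C (aromatic): no H
  1 × C: 2 H
  1 × C: 1 H
  1 × N (aromatic): no H
  1 × N (charge +1): no H
  1 × O: no H
  1 × O (charge -1): no H
  Total hydrogens = 6.

6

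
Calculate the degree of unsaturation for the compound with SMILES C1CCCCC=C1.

2

Molecular formula from the SMILES: C7H12.
DoU = (2C + 2 + N − H − X)/2 = (2·7 + 2 + 0 − 12 − 0)/2 = 4/2 = 2.
(Structurally: 1 ring(s) + 1 π bond(s) = 2.)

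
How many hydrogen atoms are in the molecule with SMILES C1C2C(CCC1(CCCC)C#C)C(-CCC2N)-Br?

26

Hydrogens are implicit in SMILES; fill each atom to its normal valence:
  8 × C: 2 H each → 16
  5 × C: 1 H each → 5
  2 × C: no H
  1 × Br: no H
  1 × C: 3 H
  1 × N: 2 H
  Total hydrogens = 26.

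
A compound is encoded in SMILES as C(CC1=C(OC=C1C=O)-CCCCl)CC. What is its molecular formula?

C12H17ClO2

Heavy atoms from the SMILES: 12 C, 1 Cl, 2 O.
Implicit hydrogens by atom environment:
  6 × C: 2 H each → 12
  3 × C (aromatic): no H
  1 × C: 3 H
  1 × C (aromatic): 1 H
  1 × C: 1 H
  1 × Cl: no H
  1 × O (aromatic): no H
  1 × O: no H
  Total hydrogens = 17.
Molecular formula: C12H17ClO2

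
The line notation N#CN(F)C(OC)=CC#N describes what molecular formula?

C5H4FN3O

Heavy atoms from the SMILES: 5 C, 1 F, 3 N, 1 O.
Implicit hydrogens by atom environment:
  3 × C: no H
  3 × N: no H
  1 × C: 3 H
  1 × C: 1 H
  1 × F: no H
  1 × O: no H
  Total hydrogens = 4.
Molecular formula: C5H4FN3O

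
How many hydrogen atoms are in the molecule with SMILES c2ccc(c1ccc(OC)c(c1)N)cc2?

13

Hydrogens are implicit in SMILES; fill each atom to its normal valence:
  8 × C (aromatic): 1 H each → 8
  4 × C (aromatic): no H
  1 × C: 3 H
  1 × N: 2 H
  1 × O: no H
  Total hydrogens = 13.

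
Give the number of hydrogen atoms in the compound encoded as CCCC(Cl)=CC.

Hydrogens are implicit in SMILES; fill each atom to its normal valence:
  2 × C: 3 H each → 6
  2 × C: 2 H each → 4
  1 × C: 1 H
  1 × C: no H
  1 × Cl: no H
  Total hydrogens = 11.

11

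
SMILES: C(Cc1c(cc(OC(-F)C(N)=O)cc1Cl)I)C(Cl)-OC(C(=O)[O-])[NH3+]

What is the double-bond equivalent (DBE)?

Molecular formula from the SMILES: C13H14Cl2FIN2O5.
DoU = (2C + 2 + N − H − X)/2 = (2·13 + 2 + 2 − 14 − 4)/2 = 12/2 = 6.
(Structurally: 1 ring(s) + 5 π bond(s) = 6.)

6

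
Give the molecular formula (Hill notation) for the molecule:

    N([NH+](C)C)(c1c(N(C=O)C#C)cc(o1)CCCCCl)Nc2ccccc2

Heavy atoms from the SMILES: 19 C, 1 Cl, 4 N, 2 O.
Implicit hydrogens by atom environment:
  6 × C (aromatic): 1 H each → 6
  4 × C: 2 H each → 8
  4 × C (aromatic): no H
  2 × C: 3 H each → 6
  2 × C: 1 H each → 2
  2 × N: no H
  1 × C: no H
  1 × Cl: no H
  1 × N: 1 H
  1 × N (charge +1): 1 H
  1 × O (aromatic): no H
  1 × O: no H
  Total hydrogens = 24.
Net charge +1.
Molecular formula: C19H24ClN4O2+

C19H24ClN4O2+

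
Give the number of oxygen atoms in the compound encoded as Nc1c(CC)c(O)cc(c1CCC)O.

The symbol for oxygen appears 2 times in the SMILES.

2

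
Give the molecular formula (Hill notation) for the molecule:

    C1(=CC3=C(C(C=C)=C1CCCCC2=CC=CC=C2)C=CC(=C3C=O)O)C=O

Heavy atoms from the SMILES: 24 C, 3 O.
Implicit hydrogens by atom environment:
  8 × C (aromatic): 1 H each → 8
  8 × C (aromatic): no H
  5 × C: 2 H each → 10
  3 × C: 1 H each → 3
  2 × O: no H
  1 × O: 1 H
  Total hydrogens = 22.
Molecular formula: C24H22O3

C24H22O3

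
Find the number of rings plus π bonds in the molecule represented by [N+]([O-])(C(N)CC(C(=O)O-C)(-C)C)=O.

2

Molecular formula from the SMILES: C7H14N2O4.
DoU = (2C + 2 + N − H − X)/2 = (2·7 + 2 + 2 − 14 − 0)/2 = 4/2 = 2.
(Structurally: 0 ring(s) + 2 π bond(s) = 2.)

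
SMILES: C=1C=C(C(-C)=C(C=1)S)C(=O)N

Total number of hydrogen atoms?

9

Hydrogens are implicit in SMILES; fill each atom to its normal valence:
  3 × C (aromatic): 1 H each → 3
  3 × C (aromatic): no H
  1 × C: 3 H
  1 × C: no H
  1 × N: 2 H
  1 × O: no H
  1 × S: 1 H
  Total hydrogens = 9.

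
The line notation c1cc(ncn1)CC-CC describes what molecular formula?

C8H12N2

Heavy atoms from the SMILES: 8 C, 2 N.
Implicit hydrogens by atom environment:
  3 × C: 2 H each → 6
  3 × C (aromatic): 1 H each → 3
  2 × N (aromatic): no H
  1 × C: 3 H
  1 × C (aromatic): no H
  Total hydrogens = 12.
Molecular formula: C8H12N2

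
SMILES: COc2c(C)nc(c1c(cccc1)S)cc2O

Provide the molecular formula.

C13H13NO2S

Heavy atoms from the SMILES: 13 C, 1 N, 2 O, 1 S.
Implicit hydrogens by atom environment:
  6 × C (aromatic): no H
  5 × C (aromatic): 1 H each → 5
  2 × C: 3 H each → 6
  1 × N (aromatic): no H
  1 × O: 1 H
  1 × O: no H
  1 × S: 1 H
  Total hydrogens = 13.
Molecular formula: C13H13NO2S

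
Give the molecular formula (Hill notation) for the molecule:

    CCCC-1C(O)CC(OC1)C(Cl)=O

C9H15ClO3

Heavy atoms from the SMILES: 9 C, 1 Cl, 3 O.
Implicit hydrogens by atom environment:
  4 × C: 2 H each → 8
  3 × C: 1 H each → 3
  2 × O: no H
  1 × C: 3 H
  1 × C: no H
  1 × Cl: no H
  1 × O: 1 H
  Total hydrogens = 15.
Molecular formula: C9H15ClO3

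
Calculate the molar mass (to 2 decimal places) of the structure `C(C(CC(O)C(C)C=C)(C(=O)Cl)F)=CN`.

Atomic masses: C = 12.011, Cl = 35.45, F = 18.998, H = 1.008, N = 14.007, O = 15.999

Molecular formula: C10H15ClFNO2.
M = 10×12.011 + 1×35.45 + 1×18.998 + 15×1.008 + 1×14.007 + 2×15.999 = 235.68 g/mol.

235.68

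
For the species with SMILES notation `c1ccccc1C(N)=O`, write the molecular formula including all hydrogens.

C7H7NO

Heavy atoms from the SMILES: 7 C, 1 N, 1 O.
Implicit hydrogens by atom environment:
  5 × C (aromatic): 1 H each → 5
  1 × C (aromatic): no H
  1 × C: no H
  1 × N: 2 H
  1 × O: no H
  Total hydrogens = 7.
Molecular formula: C7H7NO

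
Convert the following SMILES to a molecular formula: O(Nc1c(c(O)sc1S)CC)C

Heavy atoms from the SMILES: 7 C, 1 N, 2 O, 2 S.
Implicit hydrogens by atom environment:
  4 × C (aromatic): no H
  2 × C: 3 H each → 6
  1 × C: 2 H
  1 × N: 1 H
  1 × O: 1 H
  1 × O: no H
  1 × S: 1 H
  1 × S (aromatic): no H
  Total hydrogens = 11.
Molecular formula: C7H11NO2S2

C7H11NO2S2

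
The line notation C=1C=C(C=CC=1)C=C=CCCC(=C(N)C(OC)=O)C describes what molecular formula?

C16H19NO2

Heavy atoms from the SMILES: 16 C, 1 N, 2 O.
Implicit hydrogens by atom environment:
  5 × C (aromatic): 1 H each → 5
  4 × C: no H
  2 × C: 3 H each → 6
  2 × C: 2 H each → 4
  2 × C: 1 H each → 2
  2 × O: no H
  1 × C (aromatic): no H
  1 × N: 2 H
  Total hydrogens = 19.
Molecular formula: C16H19NO2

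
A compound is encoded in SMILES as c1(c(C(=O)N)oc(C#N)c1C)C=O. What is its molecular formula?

C8H6N2O3

Heavy atoms from the SMILES: 8 C, 2 N, 3 O.
Implicit hydrogens by atom environment:
  4 × C (aromatic): no H
  2 × C: no H
  2 × O: no H
  1 × C: 3 H
  1 × C: 1 H
  1 × N: 2 H
  1 × N: no H
  1 × O (aromatic): no H
  Total hydrogens = 6.
Molecular formula: C8H6N2O3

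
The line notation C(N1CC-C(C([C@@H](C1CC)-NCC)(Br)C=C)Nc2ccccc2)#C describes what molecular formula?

C20H28BrN3

Heavy atoms from the SMILES: 1 Br, 20 C, 3 N.
Implicit hydrogens by atom environment:
  5 × C: 2 H each → 10
  5 × C: 1 H each → 5
  5 × C (aromatic): 1 H each → 5
  2 × C: 3 H each → 6
  2 × C: no H
  2 × N: 1 H each → 2
  1 × Br: no H
  1 × C (aromatic): no H
  1 × N: no H
  Total hydrogens = 28.
Molecular formula: C20H28BrN3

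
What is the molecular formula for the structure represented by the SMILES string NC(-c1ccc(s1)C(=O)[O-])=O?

C6H4NO3S-

Heavy atoms from the SMILES: 6 C, 1 N, 3 O, 1 S.
Implicit hydrogens by atom environment:
  2 × C (aromatic): 1 H each → 2
  2 × C (aromatic): no H
  2 × C: no H
  2 × O: no H
  1 × N: 2 H
  1 × O (charge -1): no H
  1 × S (aromatic): no H
  Total hydrogens = 4.
Net charge -1.
Molecular formula: C6H4NO3S-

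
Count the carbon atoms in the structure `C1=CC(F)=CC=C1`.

The symbol for carbon appears 6 times in the SMILES.

6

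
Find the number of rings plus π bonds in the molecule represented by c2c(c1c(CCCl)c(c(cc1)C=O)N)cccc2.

Molecular formula from the SMILES: C15H14ClNO.
DoU = (2C + 2 + N − H − X)/2 = (2·15 + 2 + 1 − 14 − 1)/2 = 18/2 = 9.
(Structurally: 2 ring(s) + 7 π bond(s) = 9.)

9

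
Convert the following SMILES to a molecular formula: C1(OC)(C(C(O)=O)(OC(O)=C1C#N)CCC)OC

C11H15NO6

Heavy atoms from the SMILES: 11 C, 1 N, 6 O.
Implicit hydrogens by atom environment:
  6 × C: no H
  4 × O: no H
  3 × C: 3 H each → 9
  2 × C: 2 H each → 4
  2 × O: 1 H each → 2
  1 × N: no H
  Total hydrogens = 15.
Molecular formula: C11H15NO6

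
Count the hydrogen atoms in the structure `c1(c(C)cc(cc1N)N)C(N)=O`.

11

Hydrogens are implicit in SMILES; fill each atom to its normal valence:
  4 × C (aromatic): no H
  3 × N: 2 H each → 6
  2 × C (aromatic): 1 H each → 2
  1 × C: 3 H
  1 × C: no H
  1 × O: no H
  Total hydrogens = 11.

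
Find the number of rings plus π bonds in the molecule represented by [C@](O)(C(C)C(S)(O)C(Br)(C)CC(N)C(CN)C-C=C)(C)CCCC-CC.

1

Molecular formula from the SMILES: C20H41BrN2O2S.
DoU = (2C + 2 + N − H − X)/2 = (2·20 + 2 + 2 − 41 − 1)/2 = 2/2 = 1.
(Structurally: 0 ring(s) + 1 π bond(s) = 1.)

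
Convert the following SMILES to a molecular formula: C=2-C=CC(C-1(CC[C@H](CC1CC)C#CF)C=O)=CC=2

C17H19FO

Heavy atoms from the SMILES: 17 C, 1 F, 1 O.
Implicit hydrogens by atom environment:
  5 × C (aromatic): 1 H each → 5
  4 × C: 2 H each → 8
  3 × C: 1 H each → 3
  3 × C: no H
  1 × C: 3 H
  1 × C (aromatic): no H
  1 × F: no H
  1 × O: no H
  Total hydrogens = 19.
Molecular formula: C17H19FO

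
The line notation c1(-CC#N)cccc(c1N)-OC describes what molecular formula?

Heavy atoms from the SMILES: 9 C, 2 N, 1 O.
Implicit hydrogens by atom environment:
  3 × C (aromatic): 1 H each → 3
  3 × C (aromatic): no H
  1 × C: 3 H
  1 × C: 2 H
  1 × C: no H
  1 × N: 2 H
  1 × N: no H
  1 × O: no H
  Total hydrogens = 10.
Molecular formula: C9H10N2O

C9H10N2O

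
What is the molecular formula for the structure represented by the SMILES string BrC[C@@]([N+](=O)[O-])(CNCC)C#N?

Heavy atoms from the SMILES: 1 Br, 6 C, 3 N, 2 O.
Implicit hydrogens by atom environment:
  3 × C: 2 H each → 6
  2 × C: no H
  1 × Br: no H
  1 × C: 3 H
  1 × N: 1 H
  1 × N: no H
  1 × N (charge +1): no H
  1 × O: no H
  1 × O (charge -1): no H
  Total hydrogens = 10.
Molecular formula: C6H10BrN3O2

C6H10BrN3O2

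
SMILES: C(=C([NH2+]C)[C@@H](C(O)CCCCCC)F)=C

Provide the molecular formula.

Heavy atoms from the SMILES: 12 C, 1 F, 1 N, 1 O.
Implicit hydrogens by atom environment:
  6 × C: 2 H each → 12
  2 × C: 3 H each → 6
  2 × C: 1 H each → 2
  2 × C: no H
  1 × F: no H
  1 × N (charge +1): 2 H
  1 × O: 1 H
  Total hydrogens = 23.
Net charge +1.
Molecular formula: C12H23FNO+

C12H23FNO+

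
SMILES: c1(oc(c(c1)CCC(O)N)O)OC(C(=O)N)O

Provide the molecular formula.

C9H14N2O6

Heavy atoms from the SMILES: 9 C, 2 N, 6 O.
Implicit hydrogens by atom environment:
  3 × C (aromatic): no H
  3 × O: 1 H each → 3
  2 × C: 2 H each → 4
  2 × C: 1 H each → 2
  2 × N: 2 H each → 4
  2 × O: no H
  1 × C (aromatic): 1 H
  1 × C: no H
  1 × O (aromatic): no H
  Total hydrogens = 14.
Molecular formula: C9H14N2O6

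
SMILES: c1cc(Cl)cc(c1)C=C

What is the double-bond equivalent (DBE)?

Molecular formula from the SMILES: C8H7Cl.
DoU = (2C + 2 + N − H − X)/2 = (2·8 + 2 + 0 − 7 − 1)/2 = 10/2 = 5.
(Structurally: 1 ring(s) + 4 π bond(s) = 5.)

5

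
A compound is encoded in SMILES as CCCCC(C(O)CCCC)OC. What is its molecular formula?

C11H24O2

Heavy atoms from the SMILES: 11 C, 2 O.
Implicit hydrogens by atom environment:
  6 × C: 2 H each → 12
  3 × C: 3 H each → 9
  2 × C: 1 H each → 2
  1 × O: 1 H
  1 × O: no H
  Total hydrogens = 24.
Molecular formula: C11H24O2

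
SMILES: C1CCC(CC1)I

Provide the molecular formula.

Heavy atoms from the SMILES: 6 C, 1 I.
Implicit hydrogens by atom environment:
  5 × C: 2 H each → 10
  1 × C: 1 H
  1 × I: no H
  Total hydrogens = 11.
Molecular formula: C6H11I

C6H11I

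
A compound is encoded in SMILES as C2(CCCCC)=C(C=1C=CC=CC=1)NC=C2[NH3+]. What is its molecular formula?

C15H21N2+

Heavy atoms from the SMILES: 15 C, 2 N.
Implicit hydrogens by atom environment:
  6 × C (aromatic): 1 H each → 6
  4 × C: 2 H each → 8
  4 × C (aromatic): no H
  1 × C: 3 H
  1 × N (charge +1): 3 H
  1 × N (aromatic): 1 H
  Total hydrogens = 21.
Net charge +1.
Molecular formula: C15H21N2+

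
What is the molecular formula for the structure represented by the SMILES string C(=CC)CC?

Heavy atoms from the SMILES: 5 C.
Implicit hydrogens by atom environment:
  2 × C: 3 H each → 6
  2 × C: 1 H each → 2
  1 × C: 2 H
  Total hydrogens = 10.
Molecular formula: C5H10

C5H10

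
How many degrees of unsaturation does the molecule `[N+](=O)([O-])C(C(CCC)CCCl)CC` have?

1

Molecular formula from the SMILES: C9H18ClNO2.
DoU = (2C + 2 + N − H − X)/2 = (2·9 + 2 + 1 − 18 − 1)/2 = 2/2 = 1.
(Structurally: 0 ring(s) + 1 π bond(s) = 1.)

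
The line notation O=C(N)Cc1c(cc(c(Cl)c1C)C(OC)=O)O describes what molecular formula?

Heavy atoms from the SMILES: 11 C, 1 Cl, 1 N, 4 O.
Implicit hydrogens by atom environment:
  5 × C (aromatic): no H
  3 × O: no H
  2 × C: 3 H each → 6
  2 × C: no H
  1 × C: 2 H
  1 × C (aromatic): 1 H
  1 × Cl: no H
  1 × N: 2 H
  1 × O: 1 H
  Total hydrogens = 12.
Molecular formula: C11H12ClNO4

C11H12ClNO4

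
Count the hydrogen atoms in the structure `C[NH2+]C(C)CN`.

Hydrogens are implicit in SMILES; fill each atom to its normal valence:
  2 × C: 3 H each → 6
  1 × C: 2 H
  1 × C: 1 H
  1 × N: 2 H
  1 × N (charge +1): 2 H
  Total hydrogens = 13.

13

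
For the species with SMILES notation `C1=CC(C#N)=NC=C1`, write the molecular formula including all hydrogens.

C6H4N2

Heavy atoms from the SMILES: 6 C, 2 N.
Implicit hydrogens by atom environment:
  4 × C (aromatic): 1 H each → 4
  1 × C (aromatic): no H
  1 × C: no H
  1 × N (aromatic): no H
  1 × N: no H
  Total hydrogens = 4.
Molecular formula: C6H4N2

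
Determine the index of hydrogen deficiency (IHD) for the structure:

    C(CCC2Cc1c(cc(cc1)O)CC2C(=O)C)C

6

Molecular formula from the SMILES: C16H22O2.
DoU = (2C + 2 + N − H − X)/2 = (2·16 + 2 + 0 − 22 − 0)/2 = 12/2 = 6.
(Structurally: 2 ring(s) + 4 π bond(s) = 6.)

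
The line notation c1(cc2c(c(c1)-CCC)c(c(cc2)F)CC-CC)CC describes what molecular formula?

C19H25F

Heavy atoms from the SMILES: 19 C, 1 F.
Implicit hydrogens by atom environment:
  6 × C: 2 H each → 12
  6 × C (aromatic): no H
  4 × C (aromatic): 1 H each → 4
  3 × C: 3 H each → 9
  1 × F: no H
  Total hydrogens = 25.
Molecular formula: C19H25F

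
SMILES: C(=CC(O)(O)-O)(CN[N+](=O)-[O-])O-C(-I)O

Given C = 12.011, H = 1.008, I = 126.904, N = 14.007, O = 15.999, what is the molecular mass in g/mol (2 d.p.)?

Molecular formula: C5H9IN2O7.
M = 5×12.011 + 9×1.008 + 1×126.904 + 2×14.007 + 7×15.999 = 336.04 g/mol.

336.04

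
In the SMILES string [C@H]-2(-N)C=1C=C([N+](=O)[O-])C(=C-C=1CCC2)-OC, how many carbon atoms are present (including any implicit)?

The symbol for carbon appears 11 times in the SMILES.

11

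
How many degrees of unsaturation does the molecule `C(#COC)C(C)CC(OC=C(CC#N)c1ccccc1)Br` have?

Molecular formula from the SMILES: C17H18BrNO2.
DoU = (2C + 2 + N − H − X)/2 = (2·17 + 2 + 1 − 18 − 1)/2 = 18/2 = 9.
(Structurally: 1 ring(s) + 8 π bond(s) = 9.)

9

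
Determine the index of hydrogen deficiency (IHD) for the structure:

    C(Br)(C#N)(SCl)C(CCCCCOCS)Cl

2

Molecular formula from the SMILES: C9H14BrCl2NOS2.
DoU = (2C + 2 + N − H − X)/2 = (2·9 + 2 + 1 − 14 − 3)/2 = 4/2 = 2.
(Structurally: 0 ring(s) + 2 π bond(s) = 2.)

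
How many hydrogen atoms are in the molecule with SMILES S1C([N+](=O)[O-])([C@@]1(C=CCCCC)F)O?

12

Hydrogens are implicit in SMILES; fill each atom to its normal valence:
  3 × C: 2 H each → 6
  2 × C: 1 H each → 2
  2 × C: no H
  1 × C: 3 H
  1 × F: no H
  1 × N (charge +1): no H
  1 × O: 1 H
  1 × O: no H
  1 × O (charge -1): no H
  1 × S: no H
  Total hydrogens = 12.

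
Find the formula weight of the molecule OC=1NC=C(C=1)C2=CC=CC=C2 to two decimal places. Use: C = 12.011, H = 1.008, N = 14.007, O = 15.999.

Molecular formula: C10H9NO.
M = 10×12.011 + 9×1.008 + 1×14.007 + 1×15.999 = 159.19 g/mol.

159.19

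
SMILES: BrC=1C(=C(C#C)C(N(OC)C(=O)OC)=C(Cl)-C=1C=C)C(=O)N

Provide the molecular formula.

Heavy atoms from the SMILES: 1 Br, 14 C, 1 Cl, 2 N, 4 O.
Implicit hydrogens by atom environment:
  6 × C (aromatic): no H
  4 × O: no H
  3 × C: no H
  2 × C: 3 H each → 6
  2 × C: 1 H each → 2
  1 × Br: no H
  1 × C: 2 H
  1 × Cl: no H
  1 × N: 2 H
  1 × N: no H
  Total hydrogens = 12.
Molecular formula: C14H12BrClN2O4

C14H12BrClN2O4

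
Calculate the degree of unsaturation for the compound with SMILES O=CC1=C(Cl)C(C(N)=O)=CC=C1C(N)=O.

7

Molecular formula from the SMILES: C9H7ClN2O3.
DoU = (2C + 2 + N − H − X)/2 = (2·9 + 2 + 2 − 7 − 1)/2 = 14/2 = 7.
(Structurally: 1 ring(s) + 6 π bond(s) = 7.)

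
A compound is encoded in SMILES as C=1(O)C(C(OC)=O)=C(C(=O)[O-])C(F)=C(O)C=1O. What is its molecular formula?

C9H6FO7-

Heavy atoms from the SMILES: 9 C, 1 F, 7 O.
Implicit hydrogens by atom environment:
  6 × C (aromatic): no H
  3 × O: 1 H each → 3
  3 × O: no H
  2 × C: no H
  1 × C: 3 H
  1 × F: no H
  1 × O (charge -1): no H
  Total hydrogens = 6.
Net charge -1.
Molecular formula: C9H6FO7-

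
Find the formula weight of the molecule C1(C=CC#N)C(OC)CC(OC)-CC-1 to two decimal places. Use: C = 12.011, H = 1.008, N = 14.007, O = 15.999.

195.26

Molecular formula: C11H17NO2.
M = 11×12.011 + 17×1.008 + 1×14.007 + 2×15.999 = 195.26 g/mol.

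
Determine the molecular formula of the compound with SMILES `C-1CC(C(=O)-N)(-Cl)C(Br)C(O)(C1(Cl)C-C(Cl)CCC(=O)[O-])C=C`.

Heavy atoms from the SMILES: 1 Br, 14 C, 3 Cl, 1 N, 4 O.
Implicit hydrogens by atom environment:
  6 × C: 2 H each → 12
  5 × C: no H
  3 × C: 1 H each → 3
  3 × Cl: no H
  2 × O: no H
  1 × Br: no H
  1 × N: 2 H
  1 × O: 1 H
  1 × O (charge -1): no H
  Total hydrogens = 18.
Net charge -1.
Molecular formula: C14H18BrCl3NO4-

C14H18BrCl3NO4-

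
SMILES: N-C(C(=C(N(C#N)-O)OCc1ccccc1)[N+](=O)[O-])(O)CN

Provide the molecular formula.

C12H15N5O5

Heavy atoms from the SMILES: 12 C, 5 N, 5 O.
Implicit hydrogens by atom environment:
  5 × C (aromatic): 1 H each → 5
  4 × C: no H
  2 × C: 2 H each → 4
  2 × N: 2 H each → 4
  2 × N: no H
  2 × O: 1 H each → 2
  2 × O: no H
  1 × C (aromatic): no H
  1 × N (charge +1): no H
  1 × O (charge -1): no H
  Total hydrogens = 15.
Molecular formula: C12H15N5O5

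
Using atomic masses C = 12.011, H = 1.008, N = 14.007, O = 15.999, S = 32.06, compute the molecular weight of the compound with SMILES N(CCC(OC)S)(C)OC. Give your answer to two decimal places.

Molecular formula: C6H15NO2S.
M = 6×12.011 + 15×1.008 + 1×14.007 + 2×15.999 + 1×32.06 = 165.25 g/mol.

165.25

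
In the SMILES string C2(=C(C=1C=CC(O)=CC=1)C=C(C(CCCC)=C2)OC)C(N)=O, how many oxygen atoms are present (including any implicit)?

3

The symbol for oxygen appears 3 times in the SMILES.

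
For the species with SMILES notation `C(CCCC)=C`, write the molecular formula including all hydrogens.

Heavy atoms from the SMILES: 6 C.
Implicit hydrogens by atom environment:
  4 × C: 2 H each → 8
  1 × C: 3 H
  1 × C: 1 H
  Total hydrogens = 12.
Molecular formula: C6H12

C6H12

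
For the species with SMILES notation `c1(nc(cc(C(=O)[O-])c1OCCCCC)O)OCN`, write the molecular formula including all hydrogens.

Heavy atoms from the SMILES: 12 C, 2 N, 5 O.
Implicit hydrogens by atom environment:
  5 × C: 2 H each → 10
  4 × C (aromatic): no H
  3 × O: no H
  1 × C: 3 H
  1 × C (aromatic): 1 H
  1 × C: no H
  1 × N: 2 H
  1 × N (aromatic): no H
  1 × O: 1 H
  1 × O (charge -1): no H
  Total hydrogens = 17.
Net charge -1.
Molecular formula: C12H17N2O5-

C12H17N2O5-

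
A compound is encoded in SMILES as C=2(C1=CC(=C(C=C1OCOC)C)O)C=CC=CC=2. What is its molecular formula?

Heavy atoms from the SMILES: 15 C, 3 O.
Implicit hydrogens by atom environment:
  7 × C (aromatic): 1 H each → 7
  5 × C (aromatic): no H
  2 × C: 3 H each → 6
  2 × O: no H
  1 × C: 2 H
  1 × O: 1 H
  Total hydrogens = 16.
Molecular formula: C15H16O3

C15H16O3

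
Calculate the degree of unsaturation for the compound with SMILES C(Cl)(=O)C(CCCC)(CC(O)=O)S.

2

Molecular formula from the SMILES: C8H13ClO3S.
DoU = (2C + 2 + N − H − X)/2 = (2·8 + 2 + 0 − 13 − 1)/2 = 4/2 = 2.
(Structurally: 0 ring(s) + 2 π bond(s) = 2.)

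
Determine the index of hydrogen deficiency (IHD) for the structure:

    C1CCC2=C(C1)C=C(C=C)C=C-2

6

Molecular formula from the SMILES: C12H14.
DoU = (2C + 2 + N − H − X)/2 = (2·12 + 2 + 0 − 14 − 0)/2 = 12/2 = 6.
(Structurally: 2 ring(s) + 4 π bond(s) = 6.)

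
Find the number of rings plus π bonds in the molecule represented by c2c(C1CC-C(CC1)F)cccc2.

5

Molecular formula from the SMILES: C12H15F.
DoU = (2C + 2 + N − H − X)/2 = (2·12 + 2 + 0 − 15 − 1)/2 = 10/2 = 5.
(Structurally: 2 ring(s) + 3 π bond(s) = 5.)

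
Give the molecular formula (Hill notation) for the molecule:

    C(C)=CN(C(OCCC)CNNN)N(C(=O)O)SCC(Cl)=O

Heavy atoms from the SMILES: 11 C, 1 Cl, 5 N, 4 O, 1 S.
Implicit hydrogens by atom environment:
  4 × C: 2 H each → 8
  3 × C: 1 H each → 3
  3 × O: no H
  2 × C: 3 H each → 6
  2 × C: no H
  2 × N: 1 H each → 2
  2 × N: no H
  1 × Cl: no H
  1 × N: 2 H
  1 × O: 1 H
  1 × S: no H
  Total hydrogens = 22.
Molecular formula: C11H22ClN5O4S

C11H22ClN5O4S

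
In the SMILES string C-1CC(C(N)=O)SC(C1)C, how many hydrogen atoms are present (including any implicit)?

Hydrogens are implicit in SMILES; fill each atom to its normal valence:
  3 × C: 2 H each → 6
  2 × C: 1 H each → 2
  1 × C: 3 H
  1 × C: no H
  1 × N: 2 H
  1 × O: no H
  1 × S: no H
  Total hydrogens = 13.

13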